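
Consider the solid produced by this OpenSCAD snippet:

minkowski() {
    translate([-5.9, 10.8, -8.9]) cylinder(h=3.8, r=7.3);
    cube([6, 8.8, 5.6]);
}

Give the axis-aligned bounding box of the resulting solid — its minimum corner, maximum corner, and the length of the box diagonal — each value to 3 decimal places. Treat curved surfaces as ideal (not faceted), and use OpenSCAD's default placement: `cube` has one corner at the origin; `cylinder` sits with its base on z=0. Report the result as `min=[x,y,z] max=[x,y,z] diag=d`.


min=[-13.200,3.500,-8.900] max=[7.400,26.900,0.500] diag=32.562

A = translate([-5.9, 10.8, -8.9]) cylinder(h=3.8, r=7.3) → bbox [-13.2,3.5,-8.9] .. [1.4,18.1,-5.1]
B = cube([6, 8.8, 5.6]) → bbox [0,0,0] .. [6,8.8,5.6]
lo = A.lo+B.lo = [-13.2+0, 3.5+0, -8.9+0] = [-13.200,3.500,-8.900]
hi = A.hi+B.hi = [1.4+6, 18.1+8.8, -5.1+5.6] = [7.400,26.900,0.500]
diag = √(20.6²+23.4²+9.4²) = √1060.28 = 32.562


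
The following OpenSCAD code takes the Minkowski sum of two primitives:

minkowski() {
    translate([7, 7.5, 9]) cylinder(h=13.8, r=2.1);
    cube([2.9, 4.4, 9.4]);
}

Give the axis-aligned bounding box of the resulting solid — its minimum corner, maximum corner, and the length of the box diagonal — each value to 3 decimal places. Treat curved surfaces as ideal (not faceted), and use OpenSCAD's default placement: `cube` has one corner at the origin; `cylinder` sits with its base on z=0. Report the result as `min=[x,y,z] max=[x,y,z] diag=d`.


min=[4.900,5.400,9.000] max=[12.000,14.000,32.200] diag=25.741

A = translate([7, 7.5, 9]) cylinder(h=13.8, r=2.1) → bbox [4.9,5.4,9] .. [9.1,9.6,22.8]
B = cube([2.9, 4.4, 9.4]) → bbox [0,0,0] .. [2.9,4.4,9.4]
lo = A.lo+B.lo = [4.9+0, 5.4+0, 9+0] = [4.900,5.400,9.000]
hi = A.hi+B.hi = [9.1+2.9, 9.6+4.4, 22.8+9.4] = [12.000,14.000,32.200]
diag = √(7.1²+8.6²+23.2²) = √662.61 = 25.741


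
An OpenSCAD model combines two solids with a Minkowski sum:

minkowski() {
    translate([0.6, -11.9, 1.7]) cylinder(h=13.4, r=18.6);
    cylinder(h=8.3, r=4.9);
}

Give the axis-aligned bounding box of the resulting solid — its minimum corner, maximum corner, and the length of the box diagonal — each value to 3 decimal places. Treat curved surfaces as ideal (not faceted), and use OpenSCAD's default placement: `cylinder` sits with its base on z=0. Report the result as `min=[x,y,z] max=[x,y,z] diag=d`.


A = translate([0.6, -11.9, 1.7]) cylinder(h=13.4, r=18.6) → bbox [-18,-30.5,1.7] .. [19.2,6.7,15.1]
B = cylinder(h=8.3, r=4.9) → bbox [-4.9,-4.9,0] .. [4.9,4.9,8.3]
lo = A.lo+B.lo = [-18-4.9, -30.5-4.9, 1.7+0] = [-22.900,-35.400,1.700]
hi = A.hi+B.hi = [19.2+4.9, 6.7+4.9, 15.1+8.3] = [24.100,11.600,23.400]
diag = √(47²+47²+21.7²) = √4888.89 = 69.921

min=[-22.900,-35.400,1.700] max=[24.100,11.600,23.400] diag=69.921


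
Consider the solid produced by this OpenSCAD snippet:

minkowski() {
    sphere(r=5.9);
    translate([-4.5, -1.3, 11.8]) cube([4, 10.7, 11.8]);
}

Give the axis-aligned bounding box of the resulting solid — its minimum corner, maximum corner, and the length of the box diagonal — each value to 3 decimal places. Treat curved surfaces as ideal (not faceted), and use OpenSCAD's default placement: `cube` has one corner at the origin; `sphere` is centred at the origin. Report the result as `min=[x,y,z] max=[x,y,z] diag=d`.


min=[-10.400,-7.200,5.900] max=[5.400,15.300,29.500] diag=36.233

A = translate([-4.5, -1.3, 11.8]) cube([4, 10.7, 11.8]) → bbox [-4.5,-1.3,11.8] .. [-0.5,9.4,23.6]
B = sphere(r=5.9) → bbox [-5.9,-5.9,-5.9] .. [5.9,5.9,5.9]
lo = A.lo+B.lo = [-4.5-5.9, -1.3-5.9, 11.8-5.9] = [-10.400,-7.200,5.900]
hi = A.hi+B.hi = [-0.5+5.9, 9.4+5.9, 23.6+5.9] = [5.400,15.300,29.500]
diag = √(15.8²+22.5²+23.6²) = √1312.85 = 36.233


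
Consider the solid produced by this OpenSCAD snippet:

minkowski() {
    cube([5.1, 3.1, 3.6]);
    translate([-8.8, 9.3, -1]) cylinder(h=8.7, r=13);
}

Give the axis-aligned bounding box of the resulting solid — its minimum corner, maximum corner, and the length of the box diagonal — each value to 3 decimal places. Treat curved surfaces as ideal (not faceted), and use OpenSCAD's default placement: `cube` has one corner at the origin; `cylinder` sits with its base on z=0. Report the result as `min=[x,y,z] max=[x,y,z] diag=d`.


min=[-21.800,-3.700,-1.000] max=[9.300,25.400,11.300] diag=44.332

A = translate([-8.8, 9.3, -1]) cylinder(h=8.7, r=13) → bbox [-21.8,-3.7,-1] .. [4.2,22.3,7.7]
B = cube([5.1, 3.1, 3.6]) → bbox [0,0,0] .. [5.1,3.1,3.6]
lo = A.lo+B.lo = [-21.8+0, -3.7+0, -1+0] = [-21.800,-3.700,-1.000]
hi = A.hi+B.hi = [4.2+5.1, 22.3+3.1, 7.7+3.6] = [9.300,25.400,11.300]
diag = √(31.1²+29.1²+12.3²) = √1965.31 = 44.332


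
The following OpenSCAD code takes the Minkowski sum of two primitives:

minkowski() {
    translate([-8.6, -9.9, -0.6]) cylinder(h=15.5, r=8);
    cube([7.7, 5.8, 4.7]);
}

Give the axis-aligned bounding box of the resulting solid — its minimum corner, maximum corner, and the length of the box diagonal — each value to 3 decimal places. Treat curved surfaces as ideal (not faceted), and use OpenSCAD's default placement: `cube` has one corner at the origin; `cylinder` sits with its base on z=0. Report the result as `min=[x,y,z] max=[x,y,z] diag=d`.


A = translate([-8.6, -9.9, -0.6]) cylinder(h=15.5, r=8) → bbox [-16.6,-17.9,-0.6] .. [-0.6,-1.9,14.9]
B = cube([7.7, 5.8, 4.7]) → bbox [0,0,0] .. [7.7,5.8,4.7]
lo = A.lo+B.lo = [-16.6+0, -17.9+0, -0.6+0] = [-16.600,-17.900,-0.600]
hi = A.hi+B.hi = [-0.6+7.7, -1.9+5.8, 14.9+4.7] = [7.100,3.900,19.600]
diag = √(23.7²+21.8²+20.2²) = √1444.97 = 38.013

min=[-16.600,-17.900,-0.600] max=[7.100,3.900,19.600] diag=38.013


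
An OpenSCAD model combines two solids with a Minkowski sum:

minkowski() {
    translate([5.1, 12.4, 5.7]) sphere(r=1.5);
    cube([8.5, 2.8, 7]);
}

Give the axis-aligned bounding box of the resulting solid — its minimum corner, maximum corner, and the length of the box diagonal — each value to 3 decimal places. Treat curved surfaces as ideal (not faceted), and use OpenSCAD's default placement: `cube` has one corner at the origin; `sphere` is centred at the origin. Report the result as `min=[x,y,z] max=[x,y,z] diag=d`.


min=[3.600,10.900,4.200] max=[15.100,16.700,14.200] diag=16.306

A = translate([5.1, 12.4, 5.7]) sphere(r=1.5) → bbox [3.6,10.9,4.2] .. [6.6,13.9,7.2]
B = cube([8.5, 2.8, 7]) → bbox [0,0,0] .. [8.5,2.8,7]
lo = A.lo+B.lo = [3.6+0, 10.9+0, 4.2+0] = [3.600,10.900,4.200]
hi = A.hi+B.hi = [6.6+8.5, 13.9+2.8, 7.2+7] = [15.100,16.700,14.200]
diag = √(11.5²+5.8²+10²) = √265.89 = 16.306


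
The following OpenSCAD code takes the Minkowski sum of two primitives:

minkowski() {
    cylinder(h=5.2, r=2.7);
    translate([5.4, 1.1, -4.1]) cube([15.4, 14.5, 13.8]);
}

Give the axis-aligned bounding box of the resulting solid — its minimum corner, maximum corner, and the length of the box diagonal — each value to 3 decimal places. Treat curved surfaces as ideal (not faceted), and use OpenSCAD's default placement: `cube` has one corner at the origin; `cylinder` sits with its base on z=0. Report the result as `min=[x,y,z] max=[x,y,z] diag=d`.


min=[2.700,-1.600,-4.100] max=[23.500,18.300,14.900] diag=34.491

A = translate([5.4, 1.1, -4.1]) cube([15.4, 14.5, 13.8]) → bbox [5.4,1.1,-4.1] .. [20.8,15.6,9.7]
B = cylinder(h=5.2, r=2.7) → bbox [-2.7,-2.7,0] .. [2.7,2.7,5.2]
lo = A.lo+B.lo = [5.4-2.7, 1.1-2.7, -4.1+0] = [2.700,-1.600,-4.100]
hi = A.hi+B.hi = [20.8+2.7, 15.6+2.7, 9.7+5.2] = [23.500,18.300,14.900]
diag = √(20.8²+19.9²+19²) = √1189.65 = 34.491


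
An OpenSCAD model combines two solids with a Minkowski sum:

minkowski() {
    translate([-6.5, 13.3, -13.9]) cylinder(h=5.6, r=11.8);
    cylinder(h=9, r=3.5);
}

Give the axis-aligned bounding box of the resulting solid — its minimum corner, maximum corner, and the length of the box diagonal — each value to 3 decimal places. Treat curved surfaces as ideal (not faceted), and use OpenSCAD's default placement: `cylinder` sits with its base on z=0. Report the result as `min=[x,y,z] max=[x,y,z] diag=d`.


A = translate([-6.5, 13.3, -13.9]) cylinder(h=5.6, r=11.8) → bbox [-18.3,1.5,-13.9] .. [5.3,25.1,-8.3]
B = cylinder(h=9, r=3.5) → bbox [-3.5,-3.5,0] .. [3.5,3.5,9]
lo = A.lo+B.lo = [-18.3-3.5, 1.5-3.5, -13.9+0] = [-21.800,-2.000,-13.900]
hi = A.hi+B.hi = [5.3+3.5, 25.1+3.5, -8.3+9] = [8.800,28.600,0.700]
diag = √(30.6²+30.6²+14.6²) = √2085.88 = 45.671

min=[-21.800,-2.000,-13.900] max=[8.800,28.600,0.700] diag=45.671


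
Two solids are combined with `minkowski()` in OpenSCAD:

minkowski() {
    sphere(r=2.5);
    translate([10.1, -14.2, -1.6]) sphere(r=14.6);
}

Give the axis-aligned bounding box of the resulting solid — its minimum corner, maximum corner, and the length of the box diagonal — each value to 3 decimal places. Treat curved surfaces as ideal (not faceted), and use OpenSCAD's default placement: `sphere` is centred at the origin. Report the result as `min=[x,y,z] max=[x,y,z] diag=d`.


A = translate([10.1, -14.2, -1.6]) sphere(r=14.6) → bbox [-4.5,-28.8,-16.2] .. [24.7,0.4,13]
B = sphere(r=2.5) → bbox [-2.5,-2.5,-2.5] .. [2.5,2.5,2.5]
lo = A.lo+B.lo = [-4.5-2.5, -28.8-2.5, -16.2-2.5] = [-7.000,-31.300,-18.700]
hi = A.hi+B.hi = [24.7+2.5, 0.4+2.5, 13+2.5] = [27.200,2.900,15.500]
diag = √(34.2²+34.2²+34.2²) = √3508.92 = 59.236

min=[-7.000,-31.300,-18.700] max=[27.200,2.900,15.500] diag=59.236


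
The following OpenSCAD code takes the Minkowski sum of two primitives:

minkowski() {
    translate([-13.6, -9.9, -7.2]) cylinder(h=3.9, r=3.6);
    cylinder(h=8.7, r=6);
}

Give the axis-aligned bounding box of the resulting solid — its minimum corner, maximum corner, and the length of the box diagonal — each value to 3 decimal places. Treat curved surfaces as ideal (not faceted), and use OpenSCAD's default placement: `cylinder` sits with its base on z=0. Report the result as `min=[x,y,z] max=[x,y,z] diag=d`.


A = translate([-13.6, -9.9, -7.2]) cylinder(h=3.9, r=3.6) → bbox [-17.2,-13.5,-7.2] .. [-10,-6.3,-3.3]
B = cylinder(h=8.7, r=6) → bbox [-6,-6,0] .. [6,6,8.7]
lo = A.lo+B.lo = [-17.2-6, -13.5-6, -7.2+0] = [-23.200,-19.500,-7.200]
hi = A.hi+B.hi = [-10+6, -6.3+6, -3.3+8.7] = [-4.000,-0.300,5.400]
diag = √(19.2²+19.2²+12.6²) = √896.04 = 29.934

min=[-23.200,-19.500,-7.200] max=[-4.000,-0.300,5.400] diag=29.934


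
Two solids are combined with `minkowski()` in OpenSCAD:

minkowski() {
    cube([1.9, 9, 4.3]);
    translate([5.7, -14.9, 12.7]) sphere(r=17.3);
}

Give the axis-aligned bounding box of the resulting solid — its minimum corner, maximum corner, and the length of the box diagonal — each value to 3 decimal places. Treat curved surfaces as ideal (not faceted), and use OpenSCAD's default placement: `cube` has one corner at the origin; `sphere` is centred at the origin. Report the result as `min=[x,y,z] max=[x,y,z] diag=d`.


A = translate([5.7, -14.9, 12.7]) sphere(r=17.3) → bbox [-11.6,-32.2,-4.6] .. [23,2.4,30]
B = cube([1.9, 9, 4.3]) → bbox [0,0,0] .. [1.9,9,4.3]
lo = A.lo+B.lo = [-11.6+0, -32.2+0, -4.6+0] = [-11.600,-32.200,-4.600]
hi = A.hi+B.hi = [23+1.9, 2.4+9, 30+4.3] = [24.900,11.400,34.300]
diag = √(36.5²+43.6²+38.9²) = √4746.42 = 68.894

min=[-11.600,-32.200,-4.600] max=[24.900,11.400,34.300] diag=68.894


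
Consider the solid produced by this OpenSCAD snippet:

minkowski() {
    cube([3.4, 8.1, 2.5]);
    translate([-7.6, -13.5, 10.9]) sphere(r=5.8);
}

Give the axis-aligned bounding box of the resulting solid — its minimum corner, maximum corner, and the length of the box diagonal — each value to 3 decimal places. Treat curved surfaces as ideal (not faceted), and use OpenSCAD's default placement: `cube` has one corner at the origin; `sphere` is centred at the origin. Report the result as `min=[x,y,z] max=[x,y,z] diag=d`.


A = translate([-7.6, -13.5, 10.9]) sphere(r=5.8) → bbox [-13.4,-19.3,5.1] .. [-1.8,-7.7,16.7]
B = cube([3.4, 8.1, 2.5]) → bbox [0,0,0] .. [3.4,8.1,2.5]
lo = A.lo+B.lo = [-13.4+0, -19.3+0, 5.1+0] = [-13.400,-19.300,5.100]
hi = A.hi+B.hi = [-1.8+3.4, -7.7+8.1, 16.7+2.5] = [1.600,0.400,19.200]
diag = √(15²+19.7²+14.1²) = √811.9 = 28.494

min=[-13.400,-19.300,5.100] max=[1.600,0.400,19.200] diag=28.494


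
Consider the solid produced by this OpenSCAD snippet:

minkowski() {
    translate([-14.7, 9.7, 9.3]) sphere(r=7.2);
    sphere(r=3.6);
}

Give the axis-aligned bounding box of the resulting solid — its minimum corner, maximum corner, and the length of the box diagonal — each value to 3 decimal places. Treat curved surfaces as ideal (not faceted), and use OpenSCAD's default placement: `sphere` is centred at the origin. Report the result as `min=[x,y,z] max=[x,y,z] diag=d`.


min=[-25.500,-1.100,-1.500] max=[-3.900,20.500,20.100] diag=37.412

A = translate([-14.7, 9.7, 9.3]) sphere(r=7.2) → bbox [-21.9,2.5,2.1] .. [-7.5,16.9,16.5]
B = sphere(r=3.6) → bbox [-3.6,-3.6,-3.6] .. [3.6,3.6,3.6]
lo = A.lo+B.lo = [-21.9-3.6, 2.5-3.6, 2.1-3.6] = [-25.500,-1.100,-1.500]
hi = A.hi+B.hi = [-7.5+3.6, 16.9+3.6, 16.5+3.6] = [-3.900,20.500,20.100]
diag = √(21.6²+21.6²+21.6²) = √1399.68 = 37.412


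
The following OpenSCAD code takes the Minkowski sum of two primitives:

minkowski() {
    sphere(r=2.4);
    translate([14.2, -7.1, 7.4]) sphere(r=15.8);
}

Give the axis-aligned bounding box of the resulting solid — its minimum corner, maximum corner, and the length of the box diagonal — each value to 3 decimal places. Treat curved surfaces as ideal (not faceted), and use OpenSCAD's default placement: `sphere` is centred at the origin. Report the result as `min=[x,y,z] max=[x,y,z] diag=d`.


min=[-4.000,-25.300,-10.800] max=[32.400,11.100,25.600] diag=63.047

A = translate([14.2, -7.1, 7.4]) sphere(r=15.8) → bbox [-1.6,-22.9,-8.4] .. [30,8.7,23.2]
B = sphere(r=2.4) → bbox [-2.4,-2.4,-2.4] .. [2.4,2.4,2.4]
lo = A.lo+B.lo = [-1.6-2.4, -22.9-2.4, -8.4-2.4] = [-4.000,-25.300,-10.800]
hi = A.hi+B.hi = [30+2.4, 8.7+2.4, 23.2+2.4] = [32.400,11.100,25.600]
diag = √(36.4²+36.4²+36.4²) = √3974.88 = 63.047


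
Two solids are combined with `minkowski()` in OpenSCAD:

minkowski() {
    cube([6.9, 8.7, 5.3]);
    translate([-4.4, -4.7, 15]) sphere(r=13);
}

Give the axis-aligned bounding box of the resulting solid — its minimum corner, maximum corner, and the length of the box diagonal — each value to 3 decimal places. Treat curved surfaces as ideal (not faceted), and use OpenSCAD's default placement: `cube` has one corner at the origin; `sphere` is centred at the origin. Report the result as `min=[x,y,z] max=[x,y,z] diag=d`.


A = translate([-4.4, -4.7, 15]) sphere(r=13) → bbox [-17.4,-17.7,2] .. [8.6,8.3,28]
B = cube([6.9, 8.7, 5.3]) → bbox [0,0,0] .. [6.9,8.7,5.3]
lo = A.lo+B.lo = [-17.4+0, -17.7+0, 2+0] = [-17.400,-17.700,2.000]
hi = A.hi+B.hi = [8.6+6.9, 8.3+8.7, 28+5.3] = [15.500,17.000,33.300]
diag = √(32.9²+34.7²+31.3²) = √3266.19 = 57.151

min=[-17.400,-17.700,2.000] max=[15.500,17.000,33.300] diag=57.151


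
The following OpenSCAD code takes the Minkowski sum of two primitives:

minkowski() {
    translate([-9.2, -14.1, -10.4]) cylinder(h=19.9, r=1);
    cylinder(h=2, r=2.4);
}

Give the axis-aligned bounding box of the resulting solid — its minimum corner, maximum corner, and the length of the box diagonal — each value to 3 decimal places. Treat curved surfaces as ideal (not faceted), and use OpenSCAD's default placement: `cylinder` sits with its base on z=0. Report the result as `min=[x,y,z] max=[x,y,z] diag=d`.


min=[-12.600,-17.500,-10.400] max=[-5.800,-10.700,11.500] diag=23.918

A = translate([-9.2, -14.1, -10.4]) cylinder(h=19.9, r=1) → bbox [-10.2,-15.1,-10.4] .. [-8.2,-13.1,9.5]
B = cylinder(h=2, r=2.4) → bbox [-2.4,-2.4,0] .. [2.4,2.4,2]
lo = A.lo+B.lo = [-10.2-2.4, -15.1-2.4, -10.4+0] = [-12.600,-17.500,-10.400]
hi = A.hi+B.hi = [-8.2+2.4, -13.1+2.4, 9.5+2] = [-5.800,-10.700,11.500]
diag = √(6.8²+6.8²+21.9²) = √572.09 = 23.918


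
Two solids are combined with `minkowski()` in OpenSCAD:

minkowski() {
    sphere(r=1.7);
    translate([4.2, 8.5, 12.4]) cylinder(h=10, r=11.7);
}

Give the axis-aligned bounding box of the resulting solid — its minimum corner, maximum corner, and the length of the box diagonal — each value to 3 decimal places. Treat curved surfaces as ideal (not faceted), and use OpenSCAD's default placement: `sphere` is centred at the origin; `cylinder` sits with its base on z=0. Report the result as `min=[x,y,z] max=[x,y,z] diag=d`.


A = translate([4.2, 8.5, 12.4]) cylinder(h=10, r=11.7) → bbox [-7.5,-3.2,12.4] .. [15.9,20.2,22.4]
B = sphere(r=1.7) → bbox [-1.7,-1.7,-1.7] .. [1.7,1.7,1.7]
lo = A.lo+B.lo = [-7.5-1.7, -3.2-1.7, 12.4-1.7] = [-9.200,-4.900,10.700]
hi = A.hi+B.hi = [15.9+1.7, 20.2+1.7, 22.4+1.7] = [17.600,21.900,24.100]
diag = √(26.8²+26.8²+13.4²) = √1616.04 = 40.200

min=[-9.200,-4.900,10.700] max=[17.600,21.900,24.100] diag=40.200


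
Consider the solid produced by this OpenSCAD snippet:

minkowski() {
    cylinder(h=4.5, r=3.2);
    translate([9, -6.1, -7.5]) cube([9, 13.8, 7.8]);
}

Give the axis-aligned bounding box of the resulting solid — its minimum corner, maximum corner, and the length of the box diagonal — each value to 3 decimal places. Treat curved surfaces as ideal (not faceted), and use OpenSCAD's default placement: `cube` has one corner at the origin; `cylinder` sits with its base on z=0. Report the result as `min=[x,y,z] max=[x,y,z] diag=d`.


A = translate([9, -6.1, -7.5]) cube([9, 13.8, 7.8]) → bbox [9,-6.1,-7.5] .. [18,7.7,0.3]
B = cylinder(h=4.5, r=3.2) → bbox [-3.2,-3.2,0] .. [3.2,3.2,4.5]
lo = A.lo+B.lo = [9-3.2, -6.1-3.2, -7.5+0] = [5.800,-9.300,-7.500]
hi = A.hi+B.hi = [18+3.2, 7.7+3.2, 0.3+4.5] = [21.200,10.900,4.800]
diag = √(15.4²+20.2²+12.3²) = √796.49 = 28.222

min=[5.800,-9.300,-7.500] max=[21.200,10.900,4.800] diag=28.222


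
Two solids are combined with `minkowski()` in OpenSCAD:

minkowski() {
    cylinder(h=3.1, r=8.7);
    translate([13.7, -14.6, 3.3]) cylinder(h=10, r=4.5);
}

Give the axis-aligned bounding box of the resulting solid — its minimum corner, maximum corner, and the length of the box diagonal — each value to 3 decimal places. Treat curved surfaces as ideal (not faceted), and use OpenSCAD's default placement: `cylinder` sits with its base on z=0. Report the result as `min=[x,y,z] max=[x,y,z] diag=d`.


A = translate([13.7, -14.6, 3.3]) cylinder(h=10, r=4.5) → bbox [9.2,-19.1,3.3] .. [18.2,-10.1,13.3]
B = cylinder(h=3.1, r=8.7) → bbox [-8.7,-8.7,0] .. [8.7,8.7,3.1]
lo = A.lo+B.lo = [9.2-8.7, -19.1-8.7, 3.3+0] = [0.500,-27.800,3.300]
hi = A.hi+B.hi = [18.2+8.7, -10.1+8.7, 13.3+3.1] = [26.900,-1.400,16.400]
diag = √(26.4²+26.4²+13.1²) = √1565.53 = 39.567

min=[0.500,-27.800,3.300] max=[26.900,-1.400,16.400] diag=39.567


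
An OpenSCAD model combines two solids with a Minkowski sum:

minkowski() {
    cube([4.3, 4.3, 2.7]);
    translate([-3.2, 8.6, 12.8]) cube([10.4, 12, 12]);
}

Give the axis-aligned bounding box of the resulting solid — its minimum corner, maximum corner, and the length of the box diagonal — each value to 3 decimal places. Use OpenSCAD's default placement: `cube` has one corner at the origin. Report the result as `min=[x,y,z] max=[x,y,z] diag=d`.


A = translate([-3.2, 8.6, 12.8]) cube([10.4, 12, 12]) → bbox [-3.2,8.6,12.8] .. [7.2,20.6,24.8]
B = cube([4.3, 4.3, 2.7]) → bbox [0,0,0] .. [4.3,4.3,2.7]
lo = A.lo+B.lo = [-3.2+0, 8.6+0, 12.8+0] = [-3.200,8.600,12.800]
hi = A.hi+B.hi = [7.2+4.3, 20.6+4.3, 24.8+2.7] = [11.500,24.900,27.500]
diag = √(14.7²+16.3²+14.7²) = √697.87 = 26.417

min=[-3.200,8.600,12.800] max=[11.500,24.900,27.500] diag=26.417


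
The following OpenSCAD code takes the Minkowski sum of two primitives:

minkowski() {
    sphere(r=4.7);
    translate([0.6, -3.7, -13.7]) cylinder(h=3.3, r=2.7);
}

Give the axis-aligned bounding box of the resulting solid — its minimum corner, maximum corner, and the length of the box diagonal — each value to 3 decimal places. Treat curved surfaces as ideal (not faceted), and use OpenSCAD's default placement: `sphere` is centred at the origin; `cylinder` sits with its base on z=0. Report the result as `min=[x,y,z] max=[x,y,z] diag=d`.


min=[-6.800,-11.100,-18.400] max=[8.000,3.700,-5.700] diag=24.482

A = translate([0.6, -3.7, -13.7]) cylinder(h=3.3, r=2.7) → bbox [-2.1,-6.4,-13.7] .. [3.3,-1,-10.4]
B = sphere(r=4.7) → bbox [-4.7,-4.7,-4.7] .. [4.7,4.7,4.7]
lo = A.lo+B.lo = [-2.1-4.7, -6.4-4.7, -13.7-4.7] = [-6.800,-11.100,-18.400]
hi = A.hi+B.hi = [3.3+4.7, -1+4.7, -10.4+4.7] = [8.000,3.700,-5.700]
diag = √(14.8²+14.8²+12.7²) = √599.37 = 24.482


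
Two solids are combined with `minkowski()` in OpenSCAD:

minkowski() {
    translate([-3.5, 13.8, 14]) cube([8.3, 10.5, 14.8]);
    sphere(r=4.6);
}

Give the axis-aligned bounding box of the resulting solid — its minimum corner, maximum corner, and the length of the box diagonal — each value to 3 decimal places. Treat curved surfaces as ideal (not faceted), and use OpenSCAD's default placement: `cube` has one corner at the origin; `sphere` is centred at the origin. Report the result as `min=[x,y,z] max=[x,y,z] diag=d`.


min=[-8.100,9.200,9.400] max=[9.400,28.900,33.400] diag=35.642

A = translate([-3.5, 13.8, 14]) cube([8.3, 10.5, 14.8]) → bbox [-3.5,13.8,14] .. [4.8,24.3,28.8]
B = sphere(r=4.6) → bbox [-4.6,-4.6,-4.6] .. [4.6,4.6,4.6]
lo = A.lo+B.lo = [-3.5-4.6, 13.8-4.6, 14-4.6] = [-8.100,9.200,9.400]
hi = A.hi+B.hi = [4.8+4.6, 24.3+4.6, 28.8+4.6] = [9.400,28.900,33.400]
diag = √(17.5²+19.7²+24²) = √1270.34 = 35.642


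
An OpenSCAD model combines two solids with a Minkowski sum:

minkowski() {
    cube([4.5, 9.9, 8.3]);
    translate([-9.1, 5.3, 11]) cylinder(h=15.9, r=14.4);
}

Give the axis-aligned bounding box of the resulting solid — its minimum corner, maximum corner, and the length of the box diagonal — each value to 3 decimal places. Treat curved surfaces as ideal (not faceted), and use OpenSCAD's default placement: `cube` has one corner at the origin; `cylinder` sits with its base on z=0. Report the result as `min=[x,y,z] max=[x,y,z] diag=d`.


A = translate([-9.1, 5.3, 11]) cylinder(h=15.9, r=14.4) → bbox [-23.5,-9.1,11] .. [5.3,19.7,26.9]
B = cube([4.5, 9.9, 8.3]) → bbox [0,0,0] .. [4.5,9.9,8.3]
lo = A.lo+B.lo = [-23.5+0, -9.1+0, 11+0] = [-23.500,-9.100,11.000]
hi = A.hi+B.hi = [5.3+4.5, 19.7+9.9, 26.9+8.3] = [9.800,29.600,35.200]
diag = √(33.3²+38.7²+24.2²) = √3192.22 = 56.500

min=[-23.500,-9.100,11.000] max=[9.800,29.600,35.200] diag=56.500


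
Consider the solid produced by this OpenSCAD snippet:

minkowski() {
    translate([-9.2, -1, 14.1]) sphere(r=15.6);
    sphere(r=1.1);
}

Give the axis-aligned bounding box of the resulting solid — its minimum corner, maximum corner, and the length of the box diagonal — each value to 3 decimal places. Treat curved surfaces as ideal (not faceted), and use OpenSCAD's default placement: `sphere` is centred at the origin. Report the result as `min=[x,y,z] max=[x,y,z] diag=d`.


min=[-25.900,-17.700,-2.600] max=[7.500,15.700,30.800] diag=57.850

A = translate([-9.2, -1, 14.1]) sphere(r=15.6) → bbox [-24.8,-16.6,-1.5] .. [6.4,14.6,29.7]
B = sphere(r=1.1) → bbox [-1.1,-1.1,-1.1] .. [1.1,1.1,1.1]
lo = A.lo+B.lo = [-24.8-1.1, -16.6-1.1, -1.5-1.1] = [-25.900,-17.700,-2.600]
hi = A.hi+B.hi = [6.4+1.1, 14.6+1.1, 29.7+1.1] = [7.500,15.700,30.800]
diag = √(33.4²+33.4²+33.4²) = √3346.68 = 57.850


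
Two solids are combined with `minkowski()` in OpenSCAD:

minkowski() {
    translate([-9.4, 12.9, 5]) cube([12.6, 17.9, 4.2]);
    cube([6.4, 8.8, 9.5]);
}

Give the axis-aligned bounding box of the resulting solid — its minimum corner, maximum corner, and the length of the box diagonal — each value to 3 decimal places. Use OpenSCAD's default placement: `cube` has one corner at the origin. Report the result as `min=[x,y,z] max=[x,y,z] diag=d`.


min=[-9.400,12.900,5.000] max=[9.600,39.600,18.700] diag=35.519

A = translate([-9.4, 12.9, 5]) cube([12.6, 17.9, 4.2]) → bbox [-9.4,12.9,5] .. [3.2,30.8,9.2]
B = cube([6.4, 8.8, 9.5]) → bbox [0,0,0] .. [6.4,8.8,9.5]
lo = A.lo+B.lo = [-9.4+0, 12.9+0, 5+0] = [-9.400,12.900,5.000]
hi = A.hi+B.hi = [3.2+6.4, 30.8+8.8, 9.2+9.5] = [9.600,39.600,18.700]
diag = √(19²+26.7²+13.7²) = √1261.58 = 35.519


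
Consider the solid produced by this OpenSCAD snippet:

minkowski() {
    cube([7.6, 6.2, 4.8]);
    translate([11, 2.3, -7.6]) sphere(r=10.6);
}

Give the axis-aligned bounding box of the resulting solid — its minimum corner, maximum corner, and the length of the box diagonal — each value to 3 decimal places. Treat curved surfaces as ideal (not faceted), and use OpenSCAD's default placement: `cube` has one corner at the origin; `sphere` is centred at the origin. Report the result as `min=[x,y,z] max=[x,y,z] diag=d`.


A = translate([11, 2.3, -7.6]) sphere(r=10.6) → bbox [0.4,-8.3,-18.2] .. [21.6,12.9,3]
B = cube([7.6, 6.2, 4.8]) → bbox [0,0,0] .. [7.6,6.2,4.8]
lo = A.lo+B.lo = [0.4+0, -8.3+0, -18.2+0] = [0.400,-8.300,-18.200]
hi = A.hi+B.hi = [21.6+7.6, 12.9+6.2, 3+4.8] = [29.200,19.100,7.800]
diag = √(28.8²+27.4²+26²) = √2256.2 = 47.499

min=[0.400,-8.300,-18.200] max=[29.200,19.100,7.800] diag=47.499


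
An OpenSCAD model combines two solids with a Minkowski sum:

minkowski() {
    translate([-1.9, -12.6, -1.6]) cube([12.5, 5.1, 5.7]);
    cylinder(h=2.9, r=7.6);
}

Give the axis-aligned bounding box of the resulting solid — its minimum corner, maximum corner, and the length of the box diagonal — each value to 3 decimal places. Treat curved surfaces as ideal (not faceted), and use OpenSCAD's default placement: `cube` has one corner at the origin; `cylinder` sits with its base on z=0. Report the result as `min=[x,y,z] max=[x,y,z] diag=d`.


A = translate([-1.9, -12.6, -1.6]) cube([12.5, 5.1, 5.7]) → bbox [-1.9,-12.6,-1.6] .. [10.6,-7.5,4.1]
B = cylinder(h=2.9, r=7.6) → bbox [-7.6,-7.6,0] .. [7.6,7.6,2.9]
lo = A.lo+B.lo = [-1.9-7.6, -12.6-7.6, -1.6+0] = [-9.500,-20.200,-1.600]
hi = A.hi+B.hi = [10.6+7.6, -7.5+7.6, 4.1+2.9] = [18.200,0.100,7.000]
diag = √(27.7²+20.3²+8.6²) = √1253.34 = 35.403

min=[-9.500,-20.200,-1.600] max=[18.200,0.100,7.000] diag=35.403


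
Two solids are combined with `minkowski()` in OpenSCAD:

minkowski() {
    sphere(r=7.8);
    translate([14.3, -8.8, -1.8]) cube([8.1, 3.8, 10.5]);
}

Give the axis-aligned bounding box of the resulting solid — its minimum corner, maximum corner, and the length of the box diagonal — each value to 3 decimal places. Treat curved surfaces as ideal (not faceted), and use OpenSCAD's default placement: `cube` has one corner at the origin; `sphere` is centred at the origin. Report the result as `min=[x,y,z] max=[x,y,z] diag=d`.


A = translate([14.3, -8.8, -1.8]) cube([8.1, 3.8, 10.5]) → bbox [14.3,-8.8,-1.8] .. [22.4,-5,8.7]
B = sphere(r=7.8) → bbox [-7.8,-7.8,-7.8] .. [7.8,7.8,7.8]
lo = A.lo+B.lo = [14.3-7.8, -8.8-7.8, -1.8-7.8] = [6.500,-16.600,-9.600]
hi = A.hi+B.hi = [22.4+7.8, -5+7.8, 8.7+7.8] = [30.200,2.800,16.500]
diag = √(23.7²+19.4²+26.1²) = √1619.26 = 40.240

min=[6.500,-16.600,-9.600] max=[30.200,2.800,16.500] diag=40.240


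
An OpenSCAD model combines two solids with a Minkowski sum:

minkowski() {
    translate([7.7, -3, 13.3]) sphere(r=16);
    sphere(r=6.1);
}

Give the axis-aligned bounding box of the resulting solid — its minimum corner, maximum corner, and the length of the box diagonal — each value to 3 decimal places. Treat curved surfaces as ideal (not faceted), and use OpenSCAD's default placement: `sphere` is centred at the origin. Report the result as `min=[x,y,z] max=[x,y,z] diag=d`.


A = translate([7.7, -3, 13.3]) sphere(r=16) → bbox [-8.3,-19,-2.7] .. [23.7,13,29.3]
B = sphere(r=6.1) → bbox [-6.1,-6.1,-6.1] .. [6.1,6.1,6.1]
lo = A.lo+B.lo = [-8.3-6.1, -19-6.1, -2.7-6.1] = [-14.400,-25.100,-8.800]
hi = A.hi+B.hi = [23.7+6.1, 13+6.1, 29.3+6.1] = [29.800,19.100,35.400]
diag = √(44.2²+44.2²+44.2²) = √5860.92 = 76.557

min=[-14.400,-25.100,-8.800] max=[29.800,19.100,35.400] diag=76.557


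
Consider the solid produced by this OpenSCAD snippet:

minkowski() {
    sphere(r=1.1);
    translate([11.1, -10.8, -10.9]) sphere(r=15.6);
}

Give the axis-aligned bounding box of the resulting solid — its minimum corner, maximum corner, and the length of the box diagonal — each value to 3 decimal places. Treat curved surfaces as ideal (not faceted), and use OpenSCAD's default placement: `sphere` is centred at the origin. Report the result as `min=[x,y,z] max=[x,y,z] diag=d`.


min=[-5.600,-27.500,-27.600] max=[27.800,5.900,5.800] diag=57.850

A = translate([11.1, -10.8, -10.9]) sphere(r=15.6) → bbox [-4.5,-26.4,-26.5] .. [26.7,4.8,4.7]
B = sphere(r=1.1) → bbox [-1.1,-1.1,-1.1] .. [1.1,1.1,1.1]
lo = A.lo+B.lo = [-4.5-1.1, -26.4-1.1, -26.5-1.1] = [-5.600,-27.500,-27.600]
hi = A.hi+B.hi = [26.7+1.1, 4.8+1.1, 4.7+1.1] = [27.800,5.900,5.800]
diag = √(33.4²+33.4²+33.4²) = √3346.68 = 57.850


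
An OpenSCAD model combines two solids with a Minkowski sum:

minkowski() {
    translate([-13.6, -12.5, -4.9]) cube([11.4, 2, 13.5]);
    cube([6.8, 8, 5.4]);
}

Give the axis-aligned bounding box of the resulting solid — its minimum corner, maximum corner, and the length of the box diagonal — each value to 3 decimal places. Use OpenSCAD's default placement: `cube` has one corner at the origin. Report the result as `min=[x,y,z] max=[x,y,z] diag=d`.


A = translate([-13.6, -12.5, -4.9]) cube([11.4, 2, 13.5]) → bbox [-13.6,-12.5,-4.9] .. [-2.2,-10.5,8.6]
B = cube([6.8, 8, 5.4]) → bbox [0,0,0] .. [6.8,8,5.4]
lo = A.lo+B.lo = [-13.6+0, -12.5+0, -4.9+0] = [-13.600,-12.500,-4.900]
hi = A.hi+B.hi = [-2.2+6.8, -10.5+8, 8.6+5.4] = [4.600,-2.500,14.000]
diag = √(18.2²+10²+18.9²) = √788.45 = 28.079

min=[-13.600,-12.500,-4.900] max=[4.600,-2.500,14.000] diag=28.079


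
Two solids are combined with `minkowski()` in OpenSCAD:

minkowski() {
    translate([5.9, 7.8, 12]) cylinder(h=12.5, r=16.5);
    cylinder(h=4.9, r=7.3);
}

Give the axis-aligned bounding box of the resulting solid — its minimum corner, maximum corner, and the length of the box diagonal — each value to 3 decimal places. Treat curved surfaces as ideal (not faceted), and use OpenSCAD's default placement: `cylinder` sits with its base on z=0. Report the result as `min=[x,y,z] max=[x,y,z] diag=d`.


min=[-17.900,-16.000,12.000] max=[29.700,31.600,29.400] diag=69.529

A = translate([5.9, 7.8, 12]) cylinder(h=12.5, r=16.5) → bbox [-10.6,-8.7,12] .. [22.4,24.3,24.5]
B = cylinder(h=4.9, r=7.3) → bbox [-7.3,-7.3,0] .. [7.3,7.3,4.9]
lo = A.lo+B.lo = [-10.6-7.3, -8.7-7.3, 12+0] = [-17.900,-16.000,12.000]
hi = A.hi+B.hi = [22.4+7.3, 24.3+7.3, 24.5+4.9] = [29.700,31.600,29.400]
diag = √(47.6²+47.6²+17.4²) = √4834.28 = 69.529


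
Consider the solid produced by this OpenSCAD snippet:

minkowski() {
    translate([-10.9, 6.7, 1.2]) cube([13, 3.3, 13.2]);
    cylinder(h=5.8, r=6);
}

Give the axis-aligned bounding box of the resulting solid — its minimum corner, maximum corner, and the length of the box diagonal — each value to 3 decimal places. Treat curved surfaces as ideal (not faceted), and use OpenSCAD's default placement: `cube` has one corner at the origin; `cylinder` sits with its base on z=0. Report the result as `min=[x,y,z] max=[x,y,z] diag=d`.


min=[-16.900,0.700,1.200] max=[8.100,16.000,20.200] diag=34.930

A = translate([-10.9, 6.7, 1.2]) cube([13, 3.3, 13.2]) → bbox [-10.9,6.7,1.2] .. [2.1,10,14.4]
B = cylinder(h=5.8, r=6) → bbox [-6,-6,0] .. [6,6,5.8]
lo = A.lo+B.lo = [-10.9-6, 6.7-6, 1.2+0] = [-16.900,0.700,1.200]
hi = A.hi+B.hi = [2.1+6, 10+6, 14.4+5.8] = [8.100,16.000,20.200]
diag = √(25²+15.3²+19²) = √1220.09 = 34.930


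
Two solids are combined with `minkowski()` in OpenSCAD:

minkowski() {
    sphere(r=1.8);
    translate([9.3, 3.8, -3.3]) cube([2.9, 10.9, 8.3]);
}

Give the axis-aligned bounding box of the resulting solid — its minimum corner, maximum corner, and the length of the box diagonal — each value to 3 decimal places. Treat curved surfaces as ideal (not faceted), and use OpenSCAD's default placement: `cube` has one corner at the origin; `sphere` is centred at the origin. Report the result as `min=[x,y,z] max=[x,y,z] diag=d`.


A = translate([9.3, 3.8, -3.3]) cube([2.9, 10.9, 8.3]) → bbox [9.3,3.8,-3.3] .. [12.2,14.7,5]
B = sphere(r=1.8) → bbox [-1.8,-1.8,-1.8] .. [1.8,1.8,1.8]
lo = A.lo+B.lo = [9.3-1.8, 3.8-1.8, -3.3-1.8] = [7.500,2.000,-5.100]
hi = A.hi+B.hi = [12.2+1.8, 14.7+1.8, 5+1.8] = [14.000,16.500,6.800]
diag = √(6.5²+14.5²+11.9²) = √394.11 = 19.852

min=[7.500,2.000,-5.100] max=[14.000,16.500,6.800] diag=19.852


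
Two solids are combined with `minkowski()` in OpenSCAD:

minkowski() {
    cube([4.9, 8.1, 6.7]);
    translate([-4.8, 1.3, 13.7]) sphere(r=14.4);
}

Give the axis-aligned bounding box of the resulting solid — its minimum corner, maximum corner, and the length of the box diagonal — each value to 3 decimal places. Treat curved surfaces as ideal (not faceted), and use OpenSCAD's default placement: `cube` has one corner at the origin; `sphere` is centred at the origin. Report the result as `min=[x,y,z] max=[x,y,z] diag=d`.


A = translate([-4.8, 1.3, 13.7]) sphere(r=14.4) → bbox [-19.2,-13.1,-0.7] .. [9.6,15.7,28.1]
B = cube([4.9, 8.1, 6.7]) → bbox [0,0,0] .. [4.9,8.1,6.7]
lo = A.lo+B.lo = [-19.2+0, -13.1+0, -0.7+0] = [-19.200,-13.100,-0.700]
hi = A.hi+B.hi = [9.6+4.9, 15.7+8.1, 28.1+6.7] = [14.500,23.800,34.800]
diag = √(33.7²+36.9²+35.5²) = √3757.55 = 61.299

min=[-19.200,-13.100,-0.700] max=[14.500,23.800,34.800] diag=61.299


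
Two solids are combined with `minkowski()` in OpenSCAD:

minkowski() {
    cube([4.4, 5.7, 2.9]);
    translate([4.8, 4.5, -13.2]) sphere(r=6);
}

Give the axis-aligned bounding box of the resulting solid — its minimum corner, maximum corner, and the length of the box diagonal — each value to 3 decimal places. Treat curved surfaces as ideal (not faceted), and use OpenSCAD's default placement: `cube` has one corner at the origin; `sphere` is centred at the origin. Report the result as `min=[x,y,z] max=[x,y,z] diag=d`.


min=[-1.200,-1.500,-19.200] max=[15.200,16.200,-4.300] diag=28.359

A = translate([4.8, 4.5, -13.2]) sphere(r=6) → bbox [-1.2,-1.5,-19.2] .. [10.8,10.5,-7.2]
B = cube([4.4, 5.7, 2.9]) → bbox [0,0,0] .. [4.4,5.7,2.9]
lo = A.lo+B.lo = [-1.2+0, -1.5+0, -19.2+0] = [-1.200,-1.500,-19.200]
hi = A.hi+B.hi = [10.8+4.4, 10.5+5.7, -7.2+2.9] = [15.200,16.200,-4.300]
diag = √(16.4²+17.7²+14.9²) = √804.26 = 28.359


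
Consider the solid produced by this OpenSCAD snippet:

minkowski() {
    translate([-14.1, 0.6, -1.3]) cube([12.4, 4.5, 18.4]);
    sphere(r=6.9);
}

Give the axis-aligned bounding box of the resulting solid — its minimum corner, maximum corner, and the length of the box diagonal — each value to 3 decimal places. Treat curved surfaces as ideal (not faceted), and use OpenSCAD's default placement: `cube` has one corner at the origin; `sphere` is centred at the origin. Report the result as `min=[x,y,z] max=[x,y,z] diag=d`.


A = translate([-14.1, 0.6, -1.3]) cube([12.4, 4.5, 18.4]) → bbox [-14.1,0.6,-1.3] .. [-1.7,5.1,17.1]
B = sphere(r=6.9) → bbox [-6.9,-6.9,-6.9] .. [6.9,6.9,6.9]
lo = A.lo+B.lo = [-14.1-6.9, 0.6-6.9, -1.3-6.9] = [-21.000,-6.300,-8.200]
hi = A.hi+B.hi = [-1.7+6.9, 5.1+6.9, 17.1+6.9] = [5.200,12.000,24.000]
diag = √(26.2²+18.3²+32.2²) = √2058.17 = 45.367

min=[-21.000,-6.300,-8.200] max=[5.200,12.000,24.000] diag=45.367


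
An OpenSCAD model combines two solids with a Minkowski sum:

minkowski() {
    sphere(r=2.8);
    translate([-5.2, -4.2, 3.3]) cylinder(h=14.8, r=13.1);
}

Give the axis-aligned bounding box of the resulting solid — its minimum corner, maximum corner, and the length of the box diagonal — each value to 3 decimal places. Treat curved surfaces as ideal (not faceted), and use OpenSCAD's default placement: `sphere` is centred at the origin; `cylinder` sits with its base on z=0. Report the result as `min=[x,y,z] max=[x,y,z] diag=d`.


A = translate([-5.2, -4.2, 3.3]) cylinder(h=14.8, r=13.1) → bbox [-18.3,-17.3,3.3] .. [7.9,8.9,18.1]
B = sphere(r=2.8) → bbox [-2.8,-2.8,-2.8] .. [2.8,2.8,2.8]
lo = A.lo+B.lo = [-18.3-2.8, -17.3-2.8, 3.3-2.8] = [-21.100,-20.100,0.500]
hi = A.hi+B.hi = [7.9+2.8, 8.9+2.8, 18.1+2.8] = [10.700,11.700,20.900]
diag = √(31.8²+31.8²+20.4²) = √2438.64 = 49.383

min=[-21.100,-20.100,0.500] max=[10.700,11.700,20.900] diag=49.383


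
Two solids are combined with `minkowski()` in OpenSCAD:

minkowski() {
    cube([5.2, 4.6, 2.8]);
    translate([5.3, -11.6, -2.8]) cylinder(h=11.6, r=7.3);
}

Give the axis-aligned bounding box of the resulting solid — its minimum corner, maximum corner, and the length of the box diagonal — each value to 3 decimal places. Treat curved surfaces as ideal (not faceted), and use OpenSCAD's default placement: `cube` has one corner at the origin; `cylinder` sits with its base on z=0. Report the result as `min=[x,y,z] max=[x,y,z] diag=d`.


A = translate([5.3, -11.6, -2.8]) cylinder(h=11.6, r=7.3) → bbox [-2,-18.9,-2.8] .. [12.6,-4.3,8.8]
B = cube([5.2, 4.6, 2.8]) → bbox [0,0,0] .. [5.2,4.6,2.8]
lo = A.lo+B.lo = [-2+0, -18.9+0, -2.8+0] = [-2.000,-18.900,-2.800]
hi = A.hi+B.hi = [12.6+5.2, -4.3+4.6, 8.8+2.8] = [17.800,0.300,11.600]
diag = √(19.8²+19.2²+14.4²) = √968.04 = 31.113

min=[-2.000,-18.900,-2.800] max=[17.800,0.300,11.600] diag=31.113


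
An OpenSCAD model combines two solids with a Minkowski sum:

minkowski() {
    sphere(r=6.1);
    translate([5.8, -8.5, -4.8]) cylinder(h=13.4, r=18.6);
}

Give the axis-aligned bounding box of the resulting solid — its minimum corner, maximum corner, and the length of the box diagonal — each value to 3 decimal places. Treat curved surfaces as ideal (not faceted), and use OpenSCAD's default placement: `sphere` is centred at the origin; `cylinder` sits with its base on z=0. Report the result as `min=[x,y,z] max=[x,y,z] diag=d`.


A = translate([5.8, -8.5, -4.8]) cylinder(h=13.4, r=18.6) → bbox [-12.8,-27.1,-4.8] .. [24.4,10.1,8.6]
B = sphere(r=6.1) → bbox [-6.1,-6.1,-6.1] .. [6.1,6.1,6.1]
lo = A.lo+B.lo = [-12.8-6.1, -27.1-6.1, -4.8-6.1] = [-18.900,-33.200,-10.900]
hi = A.hi+B.hi = [24.4+6.1, 10.1+6.1, 8.6+6.1] = [30.500,16.200,14.700]
diag = √(49.4²+49.4²+25.6²) = √5536.08 = 74.405

min=[-18.900,-33.200,-10.900] max=[30.500,16.200,14.700] diag=74.405


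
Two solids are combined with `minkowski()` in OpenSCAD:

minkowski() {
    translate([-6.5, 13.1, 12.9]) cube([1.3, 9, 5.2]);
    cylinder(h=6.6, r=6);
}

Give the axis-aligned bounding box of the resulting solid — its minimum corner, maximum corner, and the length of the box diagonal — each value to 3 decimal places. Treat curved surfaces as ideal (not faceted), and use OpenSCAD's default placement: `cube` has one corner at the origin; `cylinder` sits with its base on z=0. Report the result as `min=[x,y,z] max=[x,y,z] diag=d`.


min=[-12.500,7.100,12.900] max=[0.800,28.100,24.700] diag=27.516

A = translate([-6.5, 13.1, 12.9]) cube([1.3, 9, 5.2]) → bbox [-6.5,13.1,12.9] .. [-5.2,22.1,18.1]
B = cylinder(h=6.6, r=6) → bbox [-6,-6,0] .. [6,6,6.6]
lo = A.lo+B.lo = [-6.5-6, 13.1-6, 12.9+0] = [-12.500,7.100,12.900]
hi = A.hi+B.hi = [-5.2+6, 22.1+6, 18.1+6.6] = [0.800,28.100,24.700]
diag = √(13.3²+21²+11.8²) = √757.13 = 27.516


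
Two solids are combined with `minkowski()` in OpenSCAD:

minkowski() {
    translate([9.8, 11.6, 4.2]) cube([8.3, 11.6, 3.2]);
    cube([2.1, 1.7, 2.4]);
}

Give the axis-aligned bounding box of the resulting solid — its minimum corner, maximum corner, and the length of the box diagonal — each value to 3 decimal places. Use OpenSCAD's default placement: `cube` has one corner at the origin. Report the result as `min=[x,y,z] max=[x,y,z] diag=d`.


A = translate([9.8, 11.6, 4.2]) cube([8.3, 11.6, 3.2]) → bbox [9.8,11.6,4.2] .. [18.1,23.2,7.4]
B = cube([2.1, 1.7, 2.4]) → bbox [0,0,0] .. [2.1,1.7,2.4]
lo = A.lo+B.lo = [9.8+0, 11.6+0, 4.2+0] = [9.800,11.600,4.200]
hi = A.hi+B.hi = [18.1+2.1, 23.2+1.7, 7.4+2.4] = [20.200,24.900,9.800]
diag = √(10.4²+13.3²+5.6²) = √316.41 = 17.788

min=[9.800,11.600,4.200] max=[20.200,24.900,9.800] diag=17.788
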